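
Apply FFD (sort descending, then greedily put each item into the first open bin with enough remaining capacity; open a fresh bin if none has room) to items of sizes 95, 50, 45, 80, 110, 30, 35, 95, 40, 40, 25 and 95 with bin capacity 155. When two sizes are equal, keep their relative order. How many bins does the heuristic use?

Sorted descending: 110, 95, 95, 95, 80, 50, 45, 40, 40, 35, 30, 25.
  110 → bin 1 (new)  [load 110/155]
  95 → bin 2 (new)  [load 95/155]
  95 → bin 3 (new)  [load 95/155]
  95 → bin 4 (new)  [load 95/155]
  80 → bin 5 (new)  [load 80/155]
  50 → bin 2  [load 145/155]
  45 → bin 1  [load 155/155]
  40 → bin 3  [load 135/155]
  40 → bin 4  [load 135/155]
  35 → bin 5  [load 115/155]
  30 → bin 5  [load 145/155]
  25 → bin 6 (new)  [load 25/155]
6 bins opened.

6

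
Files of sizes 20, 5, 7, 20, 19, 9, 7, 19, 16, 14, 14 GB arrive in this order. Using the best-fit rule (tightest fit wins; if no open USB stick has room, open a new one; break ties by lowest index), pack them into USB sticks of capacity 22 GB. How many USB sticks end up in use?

  20 → USB stick 1 (new)  [load 20/22]
  5 → USB stick 2 (new)  [load 5/22]
  7 → USB stick 2  [load 12/22]
  20 → USB stick 3 (new)  [load 20/22]
  19 → USB stick 4 (new)  [load 19/22]
  9 → USB stick 2  [load 21/22]
  7 → USB stick 5 (new)  [load 7/22]
  19 → USB stick 6 (new)  [load 19/22]
  16 → USB stick 7 (new)  [load 16/22]
  14 → USB stick 5  [load 21/22]
  14 → USB stick 8 (new)  [load 14/22]
8 USB sticks opened.

8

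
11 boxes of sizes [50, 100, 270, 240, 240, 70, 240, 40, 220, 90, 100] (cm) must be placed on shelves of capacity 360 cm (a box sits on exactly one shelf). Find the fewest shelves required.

Total = 270 + 240 + 240 + 240 + 220 + 100 + 100 + 90 + 70 + 50 + 40 = 1660 cm.
Lower bound: ⌈1660/360⌉ = 5 shelves.
A packing using 5 shelves:
  shelf 1: 270 + 90 = 360
  shelf 2: 240 + 100 = 340
  shelf 3: 240 + 100 = 340
  shelf 4: 240 + 70 + 50 = 360
  shelf 5: 220 + 40 = 260
This matches the lower bound, so 5 is optimal.

5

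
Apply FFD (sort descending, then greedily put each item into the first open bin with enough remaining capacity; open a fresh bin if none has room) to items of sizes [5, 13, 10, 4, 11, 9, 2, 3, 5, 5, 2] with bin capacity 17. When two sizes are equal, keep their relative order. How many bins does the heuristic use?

5

Sorted descending: 13, 11, 10, 9, 5, 5, 5, 4, 3, 2, 2.
  13 → bin 1 (new)  [load 13/17]
  11 → bin 2 (new)  [load 11/17]
  10 → bin 3 (new)  [load 10/17]
  9 → bin 4 (new)  [load 9/17]
  5 → bin 2  [load 16/17]
  5 → bin 3  [load 15/17]
  5 → bin 4  [load 14/17]
  4 → bin 1  [load 17/17]
  3 → bin 4  [load 17/17]
  2 → bin 3  [load 17/17]
  2 → bin 5 (new)  [load 2/17]
5 bins opened.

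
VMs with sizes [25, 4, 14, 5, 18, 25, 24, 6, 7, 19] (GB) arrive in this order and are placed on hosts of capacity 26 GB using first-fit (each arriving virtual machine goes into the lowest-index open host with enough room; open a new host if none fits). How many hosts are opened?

  25 → host 1 (new)  [load 25/26]
  4 → host 2 (new)  [load 4/26]
  14 → host 2  [load 18/26]
  5 → host 2  [load 23/26]
  18 → host 3 (new)  [load 18/26]
  25 → host 4 (new)  [load 25/26]
  24 → host 5 (new)  [load 24/26]
  6 → host 3  [load 24/26]
  7 → host 6 (new)  [load 7/26]
  19 → host 6  [load 26/26]
6 hosts opened.

6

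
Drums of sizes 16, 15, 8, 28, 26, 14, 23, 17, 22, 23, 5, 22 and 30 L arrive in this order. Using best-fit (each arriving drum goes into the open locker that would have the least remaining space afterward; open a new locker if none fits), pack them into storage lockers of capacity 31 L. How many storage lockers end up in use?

10

  16 → locker 1 (new)  [load 16/31]
  15 → locker 1  [load 31/31]
  8 → locker 2 (new)  [load 8/31]
  28 → locker 3 (new)  [load 28/31]
  26 → locker 4 (new)  [load 26/31]
  14 → locker 2  [load 22/31]
  23 → locker 5 (new)  [load 23/31]
  17 → locker 6 (new)  [load 17/31]
  22 → locker 7 (new)  [load 22/31]
  23 → locker 8 (new)  [load 23/31]
  5 → locker 4  [load 31/31]
  22 → locker 9 (new)  [load 22/31]
  30 → locker 10 (new)  [load 30/31]
10 storage lockers opened.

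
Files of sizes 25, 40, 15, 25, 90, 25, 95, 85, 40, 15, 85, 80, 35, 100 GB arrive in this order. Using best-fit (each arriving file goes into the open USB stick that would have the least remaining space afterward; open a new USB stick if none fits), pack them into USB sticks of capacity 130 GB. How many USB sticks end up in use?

  25 → USB stick 1 (new)  [load 25/130]
  40 → USB stick 1  [load 65/130]
  15 → USB stick 1  [load 80/130]
  25 → USB stick 1  [load 105/130]
  90 → USB stick 2 (new)  [load 90/130]
  25 → USB stick 1  [load 130/130]
  95 → USB stick 3 (new)  [load 95/130]
  85 → USB stick 4 (new)  [load 85/130]
  40 → USB stick 2  [load 130/130]
  15 → USB stick 3  [load 110/130]
  85 → USB stick 5 (new)  [load 85/130]
  80 → USB stick 6 (new)  [load 80/130]
  35 → USB stick 4  [load 120/130]
  100 → USB stick 7 (new)  [load 100/130]
7 USB sticks opened.

7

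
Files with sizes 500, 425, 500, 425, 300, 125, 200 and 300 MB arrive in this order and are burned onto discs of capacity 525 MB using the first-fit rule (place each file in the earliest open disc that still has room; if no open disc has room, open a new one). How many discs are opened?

6

  500 → disc 1 (new)  [load 500/525]
  425 → disc 2 (new)  [load 425/525]
  500 → disc 3 (new)  [load 500/525]
  425 → disc 4 (new)  [load 425/525]
  300 → disc 5 (new)  [load 300/525]
  125 → disc 5  [load 425/525]
  200 → disc 6 (new)  [load 200/525]
  300 → disc 6  [load 500/525]
6 discs opened.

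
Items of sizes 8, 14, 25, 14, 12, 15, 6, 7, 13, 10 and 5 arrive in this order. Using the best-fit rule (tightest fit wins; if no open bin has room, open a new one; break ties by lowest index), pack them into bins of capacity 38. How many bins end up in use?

4

  8 → bin 1 (new)  [load 8/38]
  14 → bin 1  [load 22/38]
  25 → bin 2 (new)  [load 25/38]
  14 → bin 1  [load 36/38]
  12 → bin 2  [load 37/38]
  15 → bin 3 (new)  [load 15/38]
  6 → bin 3  [load 21/38]
  7 → bin 3  [load 28/38]
  13 → bin 4 (new)  [load 13/38]
  10 → bin 3  [load 38/38]
  5 → bin 4  [load 18/38]
4 bins opened.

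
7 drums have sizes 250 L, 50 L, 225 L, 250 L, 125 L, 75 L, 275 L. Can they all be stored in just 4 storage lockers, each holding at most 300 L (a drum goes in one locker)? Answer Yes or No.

No

Total = 1250 L; ⌈1250/300⌉ = 5.
At least 5 storage lockers are required, but only 4 are allowed.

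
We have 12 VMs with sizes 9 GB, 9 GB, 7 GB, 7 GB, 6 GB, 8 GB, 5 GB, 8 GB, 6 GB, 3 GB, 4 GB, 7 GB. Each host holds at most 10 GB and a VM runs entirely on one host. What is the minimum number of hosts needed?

Total = 9 + 9 + 8 + 8 + 7 + 7 + 7 + 6 + 6 + 5 + 4 + 3 = 79 GB.
Lower bound: ⌈79/10⌉ = 8 hosts.
Also, 9 VMs each exceed 5 GB, and no two of those can share a host, so at least 9 hosts are needed.
A packing using 10 hosts:
  host 1: 9 = 9
  host 2: 9 = 9
  host 3: 8 = 8
  host 4: 8 = 8
  host 5: 7 + 3 = 10
  host 6: 7 = 7
  host 7: 7 = 7
  host 8: 6 + 4 = 10
  host 9: 6 = 6
  host 10: 5 = 5
No arrangement into 9 hosts stays within capacity, so 10 is optimal.

10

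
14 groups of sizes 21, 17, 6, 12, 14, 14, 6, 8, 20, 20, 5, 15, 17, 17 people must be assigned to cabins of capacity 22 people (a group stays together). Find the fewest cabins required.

Total = 21 + 20 + 20 + 17 + 17 + 17 + 15 + 14 + 14 + 12 + 8 + 6 + 6 + 5 = 192 people.
Lower bound: ⌈192/22⌉ = 9 cabins.
Also, 10 groups each exceed 11 people, and no two of those can share a cabin, so at least 10 cabins are needed.
A packing using 10 cabins:
  cabin 1: 21 = 21
  cabin 2: 20 = 20
  cabin 3: 20 = 20
  cabin 4: 17 + 5 = 22
  cabin 5: 17 = 17
  cabin 6: 17 = 17
  cabin 7: 15 + 6 = 21
  cabin 8: 14 + 8 = 22
  cabin 9: 14 + 6 = 20
  cabin 10: 12 = 12
This matches the lower bound, so 10 is optimal.

10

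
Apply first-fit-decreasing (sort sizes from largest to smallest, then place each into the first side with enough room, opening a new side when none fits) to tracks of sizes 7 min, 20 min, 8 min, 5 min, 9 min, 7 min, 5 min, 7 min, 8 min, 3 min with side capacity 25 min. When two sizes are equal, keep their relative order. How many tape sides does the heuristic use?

Sorted descending: 20, 9, 8, 8, 7, 7, 7, 5, 5, 3.
  20 → side 1 (new)  [load 20/25]
  9 → side 2 (new)  [load 9/25]
  8 → side 2  [load 17/25]
  8 → side 2  [load 25/25]
  7 → side 3 (new)  [load 7/25]
  7 → side 3  [load 14/25]
  7 → side 3  [load 21/25]
  5 → side 1  [load 25/25]
  5 → side 4 (new)  [load 5/25]
  3 → side 3  [load 24/25]
4 tape sides opened.

4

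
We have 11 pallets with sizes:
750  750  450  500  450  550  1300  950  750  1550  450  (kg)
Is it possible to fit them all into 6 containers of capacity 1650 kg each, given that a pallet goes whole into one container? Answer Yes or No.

Yes

A valid assignment using 6 containers:
  container 1: 1550 = 1550
  container 2: 1300 = 1300
  container 3: 950 + 550 = 1500
  container 4: 750 + 750 = 1500
  container 5: 750 + 500 = 1250
  container 6: 450 + 450 + 450 = 1350
Every load is within 1650 kg, so 6 containers suffice.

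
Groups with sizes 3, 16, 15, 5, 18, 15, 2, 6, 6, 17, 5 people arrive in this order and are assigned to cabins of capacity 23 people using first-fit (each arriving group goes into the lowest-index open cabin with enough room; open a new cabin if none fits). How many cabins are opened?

5

  3 → cabin 1 (new)  [load 3/23]
  16 → cabin 1  [load 19/23]
  15 → cabin 2 (new)  [load 15/23]
  5 → cabin 2  [load 20/23]
  18 → cabin 3 (new)  [load 18/23]
  15 → cabin 4 (new)  [load 15/23]
  2 → cabin 1  [load 21/23]
  6 → cabin 4  [load 21/23]
  6 → cabin 5 (new)  [load 6/23]
  17 → cabin 5  [load 23/23]
  5 → cabin 3  [load 23/23]
5 cabins opened.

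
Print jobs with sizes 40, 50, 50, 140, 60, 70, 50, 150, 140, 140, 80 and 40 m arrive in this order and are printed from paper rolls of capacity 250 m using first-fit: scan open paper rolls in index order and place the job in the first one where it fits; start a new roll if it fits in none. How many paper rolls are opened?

5

  40 → roll 1 (new)  [load 40/250]
  50 → roll 1  [load 90/250]
  50 → roll 1  [load 140/250]
  140 → roll 2 (new)  [load 140/250]
  60 → roll 1  [load 200/250]
  70 → roll 2  [load 210/250]
  50 → roll 1  [load 250/250]
  150 → roll 3 (new)  [load 150/250]
  140 → roll 4 (new)  [load 140/250]
  140 → roll 5 (new)  [load 140/250]
  80 → roll 3  [load 230/250]
  40 → roll 2  [load 250/250]
5 paper rolls opened.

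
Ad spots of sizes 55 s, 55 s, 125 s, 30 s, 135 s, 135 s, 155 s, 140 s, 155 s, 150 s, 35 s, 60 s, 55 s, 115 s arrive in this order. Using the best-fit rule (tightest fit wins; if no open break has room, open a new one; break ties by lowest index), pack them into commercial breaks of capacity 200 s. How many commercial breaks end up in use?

9

  55 → break 1 (new)  [load 55/200]
  55 → break 1  [load 110/200]
  125 → break 2 (new)  [load 125/200]
  30 → break 2  [load 155/200]
  135 → break 3 (new)  [load 135/200]
  135 → break 4 (new)  [load 135/200]
  155 → break 5 (new)  [load 155/200]
  140 → break 6 (new)  [load 140/200]
  155 → break 7 (new)  [load 155/200]
  150 → break 8 (new)  [load 150/200]
  35 → break 2  [load 190/200]
  60 → break 6  [load 200/200]
  55 → break 3  [load 190/200]
  115 → break 9 (new)  [load 115/200]
9 commercial breaks opened.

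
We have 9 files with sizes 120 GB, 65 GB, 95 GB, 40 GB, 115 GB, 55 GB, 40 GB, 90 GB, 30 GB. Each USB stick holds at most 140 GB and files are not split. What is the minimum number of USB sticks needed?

Total = 120 + 115 + 95 + 90 + 65 + 55 + 40 + 40 + 30 = 650 GB.
Lower bound: ⌈650/140⌉ = 5 USB sticks.
A packing using 6 USB sticks:
  USB stick 1: 120 = 120
  USB stick 2: 115 = 115
  USB stick 3: 95 + 40 = 135
  USB stick 4: 90 + 40 = 130
  USB stick 5: 65 + 55 = 120
  USB stick 6: 30 = 30
No arrangement into 5 USB sticks stays within capacity, so 6 is optimal.

6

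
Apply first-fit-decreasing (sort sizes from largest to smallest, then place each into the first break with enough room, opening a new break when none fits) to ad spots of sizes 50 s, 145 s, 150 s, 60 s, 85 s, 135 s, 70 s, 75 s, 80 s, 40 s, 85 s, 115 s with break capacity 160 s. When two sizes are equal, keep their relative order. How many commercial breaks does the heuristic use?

Sorted descending: 150, 145, 135, 115, 85, 85, 80, 75, 70, 60, 50, 40.
  150 → break 1 (new)  [load 150/160]
  145 → break 2 (new)  [load 145/160]
  135 → break 3 (new)  [load 135/160]
  115 → break 4 (new)  [load 115/160]
  85 → break 5 (new)  [load 85/160]
  85 → break 6 (new)  [load 85/160]
  80 → break 7 (new)  [load 80/160]
  75 → break 5  [load 160/160]
  70 → break 6  [load 155/160]
  60 → break 7  [load 140/160]
  50 → break 8 (new)  [load 50/160]
  40 → break 4  [load 155/160]
8 commercial breaks opened.

8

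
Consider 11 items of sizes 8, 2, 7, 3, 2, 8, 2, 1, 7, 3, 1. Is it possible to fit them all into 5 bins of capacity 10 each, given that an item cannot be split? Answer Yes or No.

A valid assignment using 5 bins:
  bin 1: 8 + 2 = 10
  bin 2: 8 + 2 = 10
  bin 3: 7 + 3 = 10
  bin 4: 7 + 3 = 10
  bin 5: 2 + 1 + 1 = 4
Every load is within 10, so 5 bins suffice.

Yes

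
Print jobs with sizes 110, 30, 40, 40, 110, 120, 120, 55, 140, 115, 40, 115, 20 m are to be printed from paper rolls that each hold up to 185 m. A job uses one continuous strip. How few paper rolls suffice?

Total = 140 + 120 + 120 + 115 + 115 + 110 + 110 + 55 + 40 + 40 + 40 + 30 + 20 = 1055 m.
Lower bound: ⌈1055/185⌉ = 6 paper rolls.
Also, 7 print jobs each exceed 185/2 m, and no two of those can share a roll, so at least 7 paper rolls are needed.
A packing using 7 paper rolls:
  roll 1: 140 + 40 = 180
  roll 2: 120 + 55 = 175
  roll 3: 120 + 40 + 20 = 180
  roll 4: 115 + 40 + 30 = 185
  roll 5: 115 = 115
  roll 6: 110 = 110
  roll 7: 110 = 110
This matches the lower bound, so 7 is optimal.

7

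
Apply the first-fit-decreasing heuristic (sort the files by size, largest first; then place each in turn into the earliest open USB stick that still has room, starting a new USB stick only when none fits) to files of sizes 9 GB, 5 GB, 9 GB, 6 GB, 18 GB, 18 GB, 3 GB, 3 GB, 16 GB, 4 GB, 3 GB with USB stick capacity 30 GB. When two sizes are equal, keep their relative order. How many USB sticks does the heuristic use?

Sorted descending: 18, 18, 16, 9, 9, 6, 5, 4, 3, 3, 3.
  18 → USB stick 1 (new)  [load 18/30]
  18 → USB stick 2 (new)  [load 18/30]
  16 → USB stick 3 (new)  [load 16/30]
  9 → USB stick 1  [load 27/30]
  9 → USB stick 2  [load 27/30]
  6 → USB stick 3  [load 22/30]
  5 → USB stick 3  [load 27/30]
  4 → USB stick 4 (new)  [load 4/30]
  3 → USB stick 1  [load 30/30]
  3 → USB stick 2  [load 30/30]
  3 → USB stick 3  [load 30/30]
4 USB sticks opened.

4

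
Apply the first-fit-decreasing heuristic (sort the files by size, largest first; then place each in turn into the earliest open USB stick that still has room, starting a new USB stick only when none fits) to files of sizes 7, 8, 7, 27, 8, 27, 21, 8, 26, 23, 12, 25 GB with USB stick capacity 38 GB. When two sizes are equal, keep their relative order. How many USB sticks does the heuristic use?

6

Sorted descending: 27, 27, 26, 25, 23, 21, 12, 8, 8, 8, 7, 7.
  27 → USB stick 1 (new)  [load 27/38]
  27 → USB stick 2 (new)  [load 27/38]
  26 → USB stick 3 (new)  [load 26/38]
  25 → USB stick 4 (new)  [load 25/38]
  23 → USB stick 5 (new)  [load 23/38]
  21 → USB stick 6 (new)  [load 21/38]
  12 → USB stick 3  [load 38/38]
  8 → USB stick 1  [load 35/38]
  8 → USB stick 2  [load 35/38]
  8 → USB stick 4  [load 33/38]
  7 → USB stick 5  [load 30/38]
  7 → USB stick 5  [load 37/38]
6 USB sticks opened.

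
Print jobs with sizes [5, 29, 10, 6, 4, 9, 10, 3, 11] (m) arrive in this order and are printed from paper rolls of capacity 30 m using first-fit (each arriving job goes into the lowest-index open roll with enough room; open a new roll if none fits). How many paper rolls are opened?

  5 → roll 1 (new)  [load 5/30]
  29 → roll 2 (new)  [load 29/30]
  10 → roll 1  [load 15/30]
  6 → roll 1  [load 21/30]
  4 → roll 1  [load 25/30]
  9 → roll 3 (new)  [load 9/30]
  10 → roll 3  [load 19/30]
  3 → roll 1  [load 28/30]
  11 → roll 3  [load 30/30]
3 paper rolls opened.

3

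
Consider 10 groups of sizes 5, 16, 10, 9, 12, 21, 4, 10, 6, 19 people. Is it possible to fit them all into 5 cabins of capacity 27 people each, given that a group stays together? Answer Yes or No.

A valid assignment using 5 cabins:
  cabin 1: 21 + 6 = 27
  cabin 2: 19 + 5 = 24
  cabin 3: 16 + 10 = 26
  cabin 4: 12 + 10 + 4 = 26
  cabin 5: 9 = 9
Every load is within 27 people, so 5 cabins suffice.

Yes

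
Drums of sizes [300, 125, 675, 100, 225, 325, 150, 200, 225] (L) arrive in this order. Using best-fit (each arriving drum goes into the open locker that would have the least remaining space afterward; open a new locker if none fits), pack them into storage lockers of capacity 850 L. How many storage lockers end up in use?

3

  300 → locker 1 (new)  [load 300/850]
  125 → locker 1  [load 425/850]
  675 → locker 2 (new)  [load 675/850]
  100 → locker 2  [load 775/850]
  225 → locker 1  [load 650/850]
  325 → locker 3 (new)  [load 325/850]
  150 → locker 1  [load 800/850]
  200 → locker 3  [load 525/850]
  225 → locker 3  [load 750/850]
3 storage lockers opened.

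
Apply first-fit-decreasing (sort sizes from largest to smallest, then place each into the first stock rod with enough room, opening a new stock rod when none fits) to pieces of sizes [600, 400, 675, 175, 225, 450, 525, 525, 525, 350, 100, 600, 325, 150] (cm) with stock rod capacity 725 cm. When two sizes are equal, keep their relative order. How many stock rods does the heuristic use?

Sorted descending: 675, 600, 600, 525, 525, 525, 450, 400, 350, 325, 225, 175, 150, 100.
  675 → stock rod 1 (new)  [load 675/725]
  600 → stock rod 2 (new)  [load 600/725]
  600 → stock rod 3 (new)  [load 600/725]
  525 → stock rod 4 (new)  [load 525/725]
  525 → stock rod 5 (new)  [load 525/725]
  525 → stock rod 6 (new)  [load 525/725]
  450 → stock rod 7 (new)  [load 450/725]
  400 → stock rod 8 (new)  [load 400/725]
  350 → stock rod 9 (new)  [load 350/725]
  325 → stock rod 8  [load 725/725]
  225 → stock rod 7  [load 675/725]
  175 → stock rod 4  [load 700/725]
  150 → stock rod 5  [load 675/725]
  100 → stock rod 2  [load 700/725]
9 stock rods opened.

9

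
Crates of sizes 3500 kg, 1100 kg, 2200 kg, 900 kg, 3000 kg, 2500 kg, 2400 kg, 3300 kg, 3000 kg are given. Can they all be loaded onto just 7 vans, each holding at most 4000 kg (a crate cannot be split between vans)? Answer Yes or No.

A valid assignment using 7 vans:
  van 1: 3500 = 3500
  van 2: 3300 = 3300
  van 3: 3000 + 900 = 3900
  van 4: 3000 = 3000
  van 5: 2500 + 1100 = 3600
  van 6: 2400 = 2400
  van 7: 2200 = 2200
Every load is within 4000 kg, so 7 vans suffice.

Yes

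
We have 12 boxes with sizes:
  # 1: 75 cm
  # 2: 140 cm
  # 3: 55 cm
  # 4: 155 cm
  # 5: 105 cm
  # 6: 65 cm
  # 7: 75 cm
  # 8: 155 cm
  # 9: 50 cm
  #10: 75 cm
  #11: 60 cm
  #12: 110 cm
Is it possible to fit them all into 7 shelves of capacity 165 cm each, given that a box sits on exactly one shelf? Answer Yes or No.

No

Total = 1120 cm; ⌈1120/165⌉ = 7.
The bound of 7 does not rule out 7, but exhaustive search shows no assignment into 7 shelves of capacity 165 cm exists — the minimum is 8.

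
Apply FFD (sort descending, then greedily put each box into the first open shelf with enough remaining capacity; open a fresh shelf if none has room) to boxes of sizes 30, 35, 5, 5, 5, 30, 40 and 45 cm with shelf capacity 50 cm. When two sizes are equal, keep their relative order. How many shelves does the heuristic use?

5

Sorted descending: 45, 40, 35, 30, 30, 5, 5, 5.
  45 → shelf 1 (new)  [load 45/50]
  40 → shelf 2 (new)  [load 40/50]
  35 → shelf 3 (new)  [load 35/50]
  30 → shelf 4 (new)  [load 30/50]
  30 → shelf 5 (new)  [load 30/50]
  5 → shelf 1  [load 50/50]
  5 → shelf 2  [load 45/50]
  5 → shelf 2  [load 50/50]
5 shelves opened.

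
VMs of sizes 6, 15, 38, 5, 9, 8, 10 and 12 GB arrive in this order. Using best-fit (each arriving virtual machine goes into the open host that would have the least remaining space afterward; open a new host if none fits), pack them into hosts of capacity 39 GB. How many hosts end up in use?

  6 → host 1 (new)  [load 6/39]
  15 → host 1  [load 21/39]
  38 → host 2 (new)  [load 38/39]
  5 → host 1  [load 26/39]
  9 → host 1  [load 35/39]
  8 → host 3 (new)  [load 8/39]
  10 → host 3  [load 18/39]
  12 → host 3  [load 30/39]
3 hosts opened.

3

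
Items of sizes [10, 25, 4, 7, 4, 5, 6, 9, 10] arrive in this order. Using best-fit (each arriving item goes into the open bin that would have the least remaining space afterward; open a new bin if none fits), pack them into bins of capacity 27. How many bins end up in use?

  10 → bin 1 (new)  [load 10/27]
  25 → bin 2 (new)  [load 25/27]
  4 → bin 1  [load 14/27]
  7 → bin 1  [load 21/27]
  4 → bin 1  [load 25/27]
  5 → bin 3 (new)  [load 5/27]
  6 → bin 3  [load 11/27]
  9 → bin 3  [load 20/27]
  10 → bin 4 (new)  [load 10/27]
4 bins opened.

4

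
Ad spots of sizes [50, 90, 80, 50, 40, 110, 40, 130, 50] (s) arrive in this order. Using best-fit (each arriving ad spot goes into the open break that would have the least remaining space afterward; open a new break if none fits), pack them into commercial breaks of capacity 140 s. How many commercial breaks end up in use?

  50 → break 1 (new)  [load 50/140]
  90 → break 1  [load 140/140]
  80 → break 2 (new)  [load 80/140]
  50 → break 2  [load 130/140]
  40 → break 3 (new)  [load 40/140]
  110 → break 4 (new)  [load 110/140]
  40 → break 3  [load 80/140]
  130 → break 5 (new)  [load 130/140]
  50 → break 3  [load 130/140]
5 commercial breaks opened.

5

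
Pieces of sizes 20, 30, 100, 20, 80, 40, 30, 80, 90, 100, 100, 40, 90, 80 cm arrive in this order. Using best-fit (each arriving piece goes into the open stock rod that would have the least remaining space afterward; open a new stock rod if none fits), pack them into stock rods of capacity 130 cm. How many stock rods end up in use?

  20 → stock rod 1 (new)  [load 20/130]
  30 → stock rod 1  [load 50/130]
  100 → stock rod 2 (new)  [load 100/130]
  20 → stock rod 2  [load 120/130]
  80 → stock rod 1  [load 130/130]
  40 → stock rod 3 (new)  [load 40/130]
  30 → stock rod 3  [load 70/130]
  80 → stock rod 4 (new)  [load 80/130]
  90 → stock rod 5 (new)  [load 90/130]
  100 → stock rod 6 (new)  [load 100/130]
  100 → stock rod 7 (new)  [load 100/130]
  40 → stock rod 5  [load 130/130]
  90 → stock rod 8 (new)  [load 90/130]
  80 → stock rod 9 (new)  [load 80/130]
9 stock rods opened.

9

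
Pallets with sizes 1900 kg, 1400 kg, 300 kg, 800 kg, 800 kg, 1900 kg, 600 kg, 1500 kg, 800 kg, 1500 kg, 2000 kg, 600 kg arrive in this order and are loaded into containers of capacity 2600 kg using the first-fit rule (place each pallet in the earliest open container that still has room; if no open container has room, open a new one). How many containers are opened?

7

  1900 → container 1 (new)  [load 1900/2600]
  1400 → container 2 (new)  [load 1400/2600]
  300 → container 1  [load 2200/2600]
  800 → container 2  [load 2200/2600]
  800 → container 3 (new)  [load 800/2600]
  1900 → container 4 (new)  [load 1900/2600]
  600 → container 3  [load 1400/2600]
  1500 → container 5 (new)  [load 1500/2600]
  800 → container 3  [load 2200/2600]
  1500 → container 6 (new)  [load 1500/2600]
  2000 → container 7 (new)  [load 2000/2600]
  600 → container 4  [load 2500/2600]
7 containers opened.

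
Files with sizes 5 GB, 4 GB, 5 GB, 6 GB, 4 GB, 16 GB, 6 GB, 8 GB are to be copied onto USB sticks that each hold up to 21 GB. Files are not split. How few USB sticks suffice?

3

Total = 16 + 8 + 6 + 6 + 5 + 5 + 4 + 4 = 54 GB.
Lower bound: ⌈54/21⌉ = 3 USB sticks.
A packing using 3 USB sticks:
  USB stick 1: 16 + 5 = 21
  USB stick 2: 8 + 6 + 6 = 20
  USB stick 3: 5 + 4 + 4 = 13
This matches the lower bound, so 3 is optimal.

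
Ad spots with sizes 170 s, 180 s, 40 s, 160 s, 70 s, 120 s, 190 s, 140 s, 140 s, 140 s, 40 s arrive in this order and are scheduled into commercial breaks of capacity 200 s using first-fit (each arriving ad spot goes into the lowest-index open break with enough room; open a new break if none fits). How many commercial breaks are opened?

  170 → break 1 (new)  [load 170/200]
  180 → break 2 (new)  [load 180/200]
  40 → break 3 (new)  [load 40/200]
  160 → break 3  [load 200/200]
  70 → break 4 (new)  [load 70/200]
  120 → break 4  [load 190/200]
  190 → break 5 (new)  [load 190/200]
  140 → break 6 (new)  [load 140/200]
  140 → break 7 (new)  [load 140/200]
  140 → break 8 (new)  [load 140/200]
  40 → break 6  [load 180/200]
8 commercial breaks opened.

8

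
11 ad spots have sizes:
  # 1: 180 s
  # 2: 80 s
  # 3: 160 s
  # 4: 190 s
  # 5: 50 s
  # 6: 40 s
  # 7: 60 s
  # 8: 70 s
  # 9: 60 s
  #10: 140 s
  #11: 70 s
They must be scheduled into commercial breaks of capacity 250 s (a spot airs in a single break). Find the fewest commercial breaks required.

Total = 190 + 180 + 160 + 140 + 80 + 70 + 70 + 60 + 60 + 50 + 40 = 1100 s.
Lower bound: ⌈1100/250⌉ = 5 commercial breaks.
A packing using 5 commercial breaks:
  break 1: 190 + 60 = 250
  break 2: 180 + 70 = 250
  break 3: 160 + 80 = 240
  break 4: 140 + 70 + 40 = 250
  break 5: 60 + 50 = 110
This matches the lower bound, so 5 is optimal.

5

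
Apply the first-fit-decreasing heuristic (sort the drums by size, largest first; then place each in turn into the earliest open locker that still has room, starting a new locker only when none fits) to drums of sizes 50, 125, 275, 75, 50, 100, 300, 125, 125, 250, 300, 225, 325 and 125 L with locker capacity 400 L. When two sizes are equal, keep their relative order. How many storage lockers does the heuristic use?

Sorted descending: 325, 300, 300, 275, 250, 225, 125, 125, 125, 125, 100, 75, 50, 50.
  325 → locker 1 (new)  [load 325/400]
  300 → locker 2 (new)  [load 300/400]
  300 → locker 3 (new)  [load 300/400]
  275 → locker 4 (new)  [load 275/400]
  250 → locker 5 (new)  [load 250/400]
  225 → locker 6 (new)  [load 225/400]
  125 → locker 4  [load 400/400]
  125 → locker 5  [load 375/400]
  125 → locker 6  [load 350/400]
  125 → locker 7 (new)  [load 125/400]
  100 → locker 2  [load 400/400]
  75 → locker 1  [load 400/400]
  50 → locker 3  [load 350/400]
  50 → locker 3  [load 400/400]
7 storage lockers opened.

7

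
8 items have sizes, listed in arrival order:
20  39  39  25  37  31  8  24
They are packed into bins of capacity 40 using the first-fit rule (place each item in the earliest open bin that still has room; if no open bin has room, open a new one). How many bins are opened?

  20 → bin 1 (new)  [load 20/40]
  39 → bin 2 (new)  [load 39/40]
  39 → bin 3 (new)  [load 39/40]
  25 → bin 4 (new)  [load 25/40]
  37 → bin 5 (new)  [load 37/40]
  31 → bin 6 (new)  [load 31/40]
  8 → bin 1  [load 28/40]
  24 → bin 7 (new)  [load 24/40]
7 bins opened.

7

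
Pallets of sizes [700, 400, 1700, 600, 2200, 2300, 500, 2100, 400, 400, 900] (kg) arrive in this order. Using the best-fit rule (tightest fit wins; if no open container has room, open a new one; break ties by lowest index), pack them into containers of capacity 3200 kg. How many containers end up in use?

4

  700 → container 1 (new)  [load 700/3200]
  400 → container 1  [load 1100/3200]
  1700 → container 1  [load 2800/3200]
  600 → container 2 (new)  [load 600/3200]
  2200 → container 2  [load 2800/3200]
  2300 → container 3 (new)  [load 2300/3200]
  500 → container 3  [load 2800/3200]
  2100 → container 4 (new)  [load 2100/3200]
  400 → container 1  [load 3200/3200]
  400 → container 2  [load 3200/3200]
  900 → container 4  [load 3000/3200]
4 containers opened.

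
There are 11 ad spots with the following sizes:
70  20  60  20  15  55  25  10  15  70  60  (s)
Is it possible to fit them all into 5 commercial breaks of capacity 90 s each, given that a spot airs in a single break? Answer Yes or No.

Yes

A valid assignment using 5 commercial breaks:
  break 1: 70 + 20 = 90
  break 2: 70 + 20 = 90
  break 3: 60 + 25 = 85
  break 4: 60 + 15 + 15 = 90
  break 5: 55 + 10 = 65
Every load is within 90 s, so 5 commercial breaks suffice.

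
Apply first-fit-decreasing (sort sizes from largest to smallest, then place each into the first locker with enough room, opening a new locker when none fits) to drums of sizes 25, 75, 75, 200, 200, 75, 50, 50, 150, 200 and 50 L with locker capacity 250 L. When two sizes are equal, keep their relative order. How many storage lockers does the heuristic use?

Sorted descending: 200, 200, 200, 150, 75, 75, 75, 50, 50, 50, 25.
  200 → locker 1 (new)  [load 200/250]
  200 → locker 2 (new)  [load 200/250]
  200 → locker 3 (new)  [load 200/250]
  150 → locker 4 (new)  [load 150/250]
  75 → locker 4  [load 225/250]
  75 → locker 5 (new)  [load 75/250]
  75 → locker 5  [load 150/250]
  50 → locker 1  [load 250/250]
  50 → locker 2  [load 250/250]
  50 → locker 3  [load 250/250]
  25 → locker 4  [load 250/250]
5 storage lockers opened.

5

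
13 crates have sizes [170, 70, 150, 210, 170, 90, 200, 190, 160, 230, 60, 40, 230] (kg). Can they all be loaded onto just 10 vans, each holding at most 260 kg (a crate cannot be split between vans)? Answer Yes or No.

Yes

A valid assignment using 9 vans:
  van 1: 230 = 230
  van 2: 230 = 230
  van 3: 210 + 40 = 250
  van 4: 200 + 60 = 260
  van 5: 190 + 70 = 260
  van 6: 170 + 90 = 260
  van 7: 170 = 170
  van 8: 160 = 160
  van 9: 150 = 150
That uses only 9 ≤ 10, so 10 vans are enough.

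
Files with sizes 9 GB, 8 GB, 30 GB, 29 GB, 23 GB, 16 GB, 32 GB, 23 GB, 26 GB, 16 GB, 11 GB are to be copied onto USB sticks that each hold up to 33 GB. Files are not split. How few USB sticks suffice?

8

Total = 32 + 30 + 29 + 26 + 23 + 23 + 16 + 16 + 11 + 9 + 8 = 223 GB.
Lower bound: ⌈223/33⌉ = 7 USB sticks.
A packing using 8 USB sticks:
  USB stick 1: 32 = 32
  USB stick 2: 30 = 30
  USB stick 3: 29 = 29
  USB stick 4: 26 = 26
  USB stick 5: 23 + 9 = 32
  USB stick 6: 23 + 8 = 31
  USB stick 7: 16 + 16 = 32
  USB stick 8: 11 = 11
No arrangement into 7 USB sticks stays within capacity, so 8 is optimal.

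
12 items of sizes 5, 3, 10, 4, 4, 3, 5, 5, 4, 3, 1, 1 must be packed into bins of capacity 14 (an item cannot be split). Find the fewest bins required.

4

Total = 10 + 5 + 5 + 5 + 4 + 4 + 4 + 3 + 3 + 3 + 1 + 1 = 48.
Lower bound: ⌈48/14⌉ = 4 bins.
A packing using 4 bins:
  bin 1: 10 + 4 = 14
  bin 2: 5 + 5 + 4 = 14
  bin 3: 5 + 4 + 3 + 1 + 1 = 14
  bin 4: 3 + 3 = 6
This matches the lower bound, so 4 is optimal.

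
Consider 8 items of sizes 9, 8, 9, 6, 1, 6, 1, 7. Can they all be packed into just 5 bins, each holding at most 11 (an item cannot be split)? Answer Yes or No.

Total = 47; ⌈47/11⌉ = 5.
6 items each exceed half the capacity and cannot share a bin, forcing at least 6 bins.
At least 6 bins are required, but only 5 are allowed.

No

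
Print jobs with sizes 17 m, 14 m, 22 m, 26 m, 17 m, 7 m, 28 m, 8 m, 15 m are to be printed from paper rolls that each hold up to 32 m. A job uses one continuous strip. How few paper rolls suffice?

6

Total = 28 + 26 + 22 + 17 + 17 + 15 + 14 + 8 + 7 = 154 m.
Lower bound: ⌈154/32⌉ = 5 paper rolls.
A packing using 6 paper rolls:
  roll 1: 28 = 28
  roll 2: 26 = 26
  roll 3: 22 + 8 = 30
  roll 4: 17 + 15 = 32
  roll 5: 17 + 14 = 31
  roll 6: 7 = 7
No arrangement into 5 paper rolls stays within capacity, so 6 is optimal.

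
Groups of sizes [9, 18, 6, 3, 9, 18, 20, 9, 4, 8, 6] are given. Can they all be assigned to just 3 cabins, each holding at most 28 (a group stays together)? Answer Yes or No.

No

Total = 110; ⌈110/28⌉ = 4.
At least 4 cabins are required, but only 3 are allowed.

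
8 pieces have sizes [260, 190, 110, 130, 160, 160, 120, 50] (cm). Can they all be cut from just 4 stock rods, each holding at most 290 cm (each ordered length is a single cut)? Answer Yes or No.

No

Total = 1180 cm; ⌈1180/290⌉ = 5.
At least 5 stock rods are required, but only 4 are allowed.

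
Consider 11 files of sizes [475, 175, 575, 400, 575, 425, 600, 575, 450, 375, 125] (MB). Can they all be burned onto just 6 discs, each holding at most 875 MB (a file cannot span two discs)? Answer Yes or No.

Total = 4750 MB; ⌈4750/875⌉ = 6.
The bound of 6 does not rule out 6, but exhaustive search shows no assignment into 6 discs of capacity 875 MB exists — the minimum is 7.

No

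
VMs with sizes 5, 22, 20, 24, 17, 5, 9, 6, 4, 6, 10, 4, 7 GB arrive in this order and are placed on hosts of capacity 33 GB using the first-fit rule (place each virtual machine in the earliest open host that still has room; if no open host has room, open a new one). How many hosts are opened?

  5 → host 1 (new)  [load 5/33]
  22 → host 1  [load 27/33]
  20 → host 2 (new)  [load 20/33]
  24 → host 3 (new)  [load 24/33]
  17 → host 4 (new)  [load 17/33]
  5 → host 1  [load 32/33]
  9 → host 2  [load 29/33]
  6 → host 3  [load 30/33]
  4 → host 2  [load 33/33]
  6 → host 4  [load 23/33]
  10 → host 4  [load 33/33]
  4 → host 5 (new)  [load 4/33]
  7 → host 5  [load 11/33]
5 hosts opened.

5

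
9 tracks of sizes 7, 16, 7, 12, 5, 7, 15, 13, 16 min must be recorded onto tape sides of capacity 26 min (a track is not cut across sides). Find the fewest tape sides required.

5

Total = 16 + 16 + 15 + 13 + 12 + 7 + 7 + 7 + 5 = 98 min.
Lower bound: ⌈98/26⌉ = 4 tape sides.
A packing using 5 tape sides:
  side 1: 16 + 7 = 23
  side 2: 16 + 7 = 23
  side 3: 15 + 7 = 22
  side 4: 13 + 12 = 25
  side 5: 5 = 5
No arrangement into 4 tape sides stays within capacity, so 5 is optimal.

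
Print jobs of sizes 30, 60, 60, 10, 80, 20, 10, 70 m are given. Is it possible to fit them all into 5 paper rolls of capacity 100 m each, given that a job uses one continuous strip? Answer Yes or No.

Yes

A valid assignment using 4 paper rolls:
  roll 1: 80 + 20 = 100
  roll 2: 70 + 30 = 100
  roll 3: 60 + 10 + 10 = 80
  roll 4: 60 = 60
That uses only 4 ≤ 5, so 5 paper rolls are enough.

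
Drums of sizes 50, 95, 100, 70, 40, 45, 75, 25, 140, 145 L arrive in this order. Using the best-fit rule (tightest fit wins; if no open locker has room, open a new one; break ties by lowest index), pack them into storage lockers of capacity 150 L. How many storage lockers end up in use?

6

  50 → locker 1 (new)  [load 50/150]
  95 → locker 1  [load 145/150]
  100 → locker 2 (new)  [load 100/150]
  70 → locker 3 (new)  [load 70/150]
  40 → locker 2  [load 140/150]
  45 → locker 3  [load 115/150]
  75 → locker 4 (new)  [load 75/150]
  25 → locker 3  [load 140/150]
  140 → locker 5 (new)  [load 140/150]
  145 → locker 6 (new)  [load 145/150]
6 storage lockers opened.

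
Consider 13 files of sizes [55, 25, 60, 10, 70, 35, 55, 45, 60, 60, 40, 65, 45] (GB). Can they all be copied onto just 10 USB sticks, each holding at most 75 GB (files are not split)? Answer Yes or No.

Yes

A valid assignment using 10 USB sticks:
  USB stick 1: 70 = 70
  USB stick 2: 65 + 10 = 75
  USB stick 3: 60 = 60
  USB stick 4: 60 = 60
  USB stick 5: 60 = 60
  USB stick 6: 55 = 55
  USB stick 7: 55 = 55
  USB stick 8: 45 + 25 = 70
  USB stick 9: 45 = 45
  USB stick 10: 40 + 35 = 75
Every load is within 75 GB, so 10 USB sticks suffice.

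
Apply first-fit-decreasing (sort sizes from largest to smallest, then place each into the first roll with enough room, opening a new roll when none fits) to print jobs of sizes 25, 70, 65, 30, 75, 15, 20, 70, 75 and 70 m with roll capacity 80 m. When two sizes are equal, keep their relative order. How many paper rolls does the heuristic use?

Sorted descending: 75, 75, 70, 70, 70, 65, 30, 25, 20, 15.
  75 → roll 1 (new)  [load 75/80]
  75 → roll 2 (new)  [load 75/80]
  70 → roll 3 (new)  [load 70/80]
  70 → roll 4 (new)  [load 70/80]
  70 → roll 5 (new)  [load 70/80]
  65 → roll 6 (new)  [load 65/80]
  30 → roll 7 (new)  [load 30/80]
  25 → roll 7  [load 55/80]
  20 → roll 7  [load 75/80]
  15 → roll 6  [load 80/80]
7 paper rolls opened.

7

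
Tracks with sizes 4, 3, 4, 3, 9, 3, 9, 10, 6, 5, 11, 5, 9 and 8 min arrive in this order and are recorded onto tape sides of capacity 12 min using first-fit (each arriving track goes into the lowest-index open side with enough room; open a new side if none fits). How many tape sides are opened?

  4 → side 1 (new)  [load 4/12]
  3 → side 1  [load 7/12]
  4 → side 1  [load 11/12]
  3 → side 2 (new)  [load 3/12]
  9 → side 2  [load 12/12]
  3 → side 3 (new)  [load 3/12]
  9 → side 3  [load 12/12]
  10 → side 4 (new)  [load 10/12]
  6 → side 5 (new)  [load 6/12]
  5 → side 5  [load 11/12]
  11 → side 6 (new)  [load 11/12]
  5 → side 7 (new)  [load 5/12]
  9 → side 8 (new)  [load 9/12]
  8 → side 9 (new)  [load 8/12]
9 tape sides opened.

9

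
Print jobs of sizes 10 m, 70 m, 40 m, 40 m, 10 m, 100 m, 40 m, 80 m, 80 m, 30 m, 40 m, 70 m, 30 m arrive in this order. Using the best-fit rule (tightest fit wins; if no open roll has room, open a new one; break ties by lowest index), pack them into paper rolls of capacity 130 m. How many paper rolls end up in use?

6

  10 → roll 1 (new)  [load 10/130]
  70 → roll 1  [load 80/130]
  40 → roll 1  [load 120/130]
  40 → roll 2 (new)  [load 40/130]
  10 → roll 1  [load 130/130]
  100 → roll 3 (new)  [load 100/130]
  40 → roll 2  [load 80/130]
  80 → roll 4 (new)  [load 80/130]
  80 → roll 5 (new)  [load 80/130]
  30 → roll 3  [load 130/130]
  40 → roll 2  [load 120/130]
  70 → roll 6 (new)  [load 70/130]
  30 → roll 4  [load 110/130]
6 paper rolls opened.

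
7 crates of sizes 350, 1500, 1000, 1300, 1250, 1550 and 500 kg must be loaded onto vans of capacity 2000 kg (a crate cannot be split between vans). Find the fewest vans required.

Total = 1550 + 1500 + 1300 + 1250 + 1000 + 500 + 350 = 7450 kg.
Lower bound: ⌈7450/2000⌉ = 4 vans.
A packing using 5 vans:
  van 1: 1550 + 350 = 1900
  van 2: 1500 + 500 = 2000
  van 3: 1300 = 1300
  van 4: 1250 = 1250
  van 5: 1000 = 1000
No arrangement into 4 vans stays within capacity, so 5 is optimal.

5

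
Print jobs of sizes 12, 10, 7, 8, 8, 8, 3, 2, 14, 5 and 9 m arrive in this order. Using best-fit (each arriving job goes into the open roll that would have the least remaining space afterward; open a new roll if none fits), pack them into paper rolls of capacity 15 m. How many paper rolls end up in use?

7

  12 → roll 1 (new)  [load 12/15]
  10 → roll 2 (new)  [load 10/15]
  7 → roll 3 (new)  [load 7/15]
  8 → roll 3  [load 15/15]
  8 → roll 4 (new)  [load 8/15]
  8 → roll 5 (new)  [load 8/15]
  3 → roll 1  [load 15/15]
  2 → roll 2  [load 12/15]
  14 → roll 6 (new)  [load 14/15]
  5 → roll 4  [load 13/15]
  9 → roll 7 (new)  [load 9/15]
7 paper rolls opened.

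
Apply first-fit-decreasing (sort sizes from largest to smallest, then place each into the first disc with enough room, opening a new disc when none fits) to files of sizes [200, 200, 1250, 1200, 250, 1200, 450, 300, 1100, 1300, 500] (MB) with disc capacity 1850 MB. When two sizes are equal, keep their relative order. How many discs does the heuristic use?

Sorted descending: 1300, 1250, 1200, 1200, 1100, 500, 450, 300, 250, 200, 200.
  1300 → disc 1 (new)  [load 1300/1850]
  1250 → disc 2 (new)  [load 1250/1850]
  1200 → disc 3 (new)  [load 1200/1850]
  1200 → disc 4 (new)  [load 1200/1850]
  1100 → disc 5 (new)  [load 1100/1850]
  500 → disc 1  [load 1800/1850]
  450 → disc 2  [load 1700/1850]
  300 → disc 3  [load 1500/1850]
  250 → disc 3  [load 1750/1850]
  200 → disc 4  [load 1400/1850]
  200 → disc 4  [load 1600/1850]
5 discs opened.

5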